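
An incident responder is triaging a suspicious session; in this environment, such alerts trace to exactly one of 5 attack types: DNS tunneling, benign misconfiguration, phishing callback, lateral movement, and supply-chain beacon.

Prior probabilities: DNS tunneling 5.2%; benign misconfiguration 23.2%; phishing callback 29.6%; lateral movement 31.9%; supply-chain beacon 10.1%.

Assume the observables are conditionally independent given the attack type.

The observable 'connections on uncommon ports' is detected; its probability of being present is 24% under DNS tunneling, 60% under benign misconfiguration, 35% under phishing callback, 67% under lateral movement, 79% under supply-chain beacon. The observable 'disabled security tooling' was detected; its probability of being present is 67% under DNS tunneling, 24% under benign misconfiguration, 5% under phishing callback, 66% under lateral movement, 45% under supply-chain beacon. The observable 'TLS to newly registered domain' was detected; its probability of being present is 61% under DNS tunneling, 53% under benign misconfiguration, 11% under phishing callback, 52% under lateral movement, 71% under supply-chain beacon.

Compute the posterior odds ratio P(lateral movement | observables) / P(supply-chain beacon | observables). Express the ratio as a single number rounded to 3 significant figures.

Posterior odds equal prior odds times the likelihood ratio; only the two competing hypotheses matter.
  lateral movement: 0.319 × 0.67 × 0.66 × 0.52 = 0.073352
  supply-chain beacon: 0.101 × 0.79 × 0.45 × 0.71 = 0.025493
Posterior odds = 0.073352 / 0.025493 ≈ 2.88.

2.88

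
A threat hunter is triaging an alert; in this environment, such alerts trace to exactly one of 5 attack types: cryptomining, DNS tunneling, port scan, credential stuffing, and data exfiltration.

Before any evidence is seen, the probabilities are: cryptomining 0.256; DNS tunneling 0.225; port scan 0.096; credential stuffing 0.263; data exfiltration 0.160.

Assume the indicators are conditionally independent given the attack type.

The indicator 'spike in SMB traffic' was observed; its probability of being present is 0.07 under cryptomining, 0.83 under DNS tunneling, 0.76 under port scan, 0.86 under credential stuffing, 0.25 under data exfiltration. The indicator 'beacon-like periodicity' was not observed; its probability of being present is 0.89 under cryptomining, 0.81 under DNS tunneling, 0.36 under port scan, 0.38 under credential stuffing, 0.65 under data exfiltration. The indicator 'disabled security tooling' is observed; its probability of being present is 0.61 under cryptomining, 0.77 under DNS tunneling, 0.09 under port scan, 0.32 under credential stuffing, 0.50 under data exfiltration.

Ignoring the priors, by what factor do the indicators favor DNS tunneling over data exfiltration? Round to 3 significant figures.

The Bayes factor is the ratio of the joint likelihoods of the indicator pattern under the two hypotheses (using 1 − P(present | H) for each absent indicator).
  DNS tunneling: 0.83 × (1 − 0.81) × 0.77 = 0.12143
  data exfiltration: 0.25 × (1 − 0.65) × 0.50 = 0.04375
Bayes factor = 0.12143 / 0.04375 ≈ 2.78

2.78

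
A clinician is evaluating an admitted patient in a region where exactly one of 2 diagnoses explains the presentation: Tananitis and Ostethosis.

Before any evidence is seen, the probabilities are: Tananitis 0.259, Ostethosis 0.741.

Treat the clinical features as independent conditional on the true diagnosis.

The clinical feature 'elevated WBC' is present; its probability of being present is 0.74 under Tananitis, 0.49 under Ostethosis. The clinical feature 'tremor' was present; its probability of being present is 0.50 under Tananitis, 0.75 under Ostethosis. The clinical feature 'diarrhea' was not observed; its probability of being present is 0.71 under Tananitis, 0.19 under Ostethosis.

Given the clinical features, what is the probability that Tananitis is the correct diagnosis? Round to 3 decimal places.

0.112

For each hypothesis, the unnormalized posterior weight is prior × product of the clinical feature likelihoods (using 1 − P(present | H) for each absent clinical feature):
  Tananitis: 0.259 × 0.74 × 0.50 × (1 − 0.71) = 0.027791
  Ostethosis: 0.741 × 0.49 × 0.75 × (1 − 0.19) = 0.22058
Marginal likelihood of the evidence = 0.24837.
P(Tananitis | evidence) = 0.027791 / 0.24837 ≈ 0.112.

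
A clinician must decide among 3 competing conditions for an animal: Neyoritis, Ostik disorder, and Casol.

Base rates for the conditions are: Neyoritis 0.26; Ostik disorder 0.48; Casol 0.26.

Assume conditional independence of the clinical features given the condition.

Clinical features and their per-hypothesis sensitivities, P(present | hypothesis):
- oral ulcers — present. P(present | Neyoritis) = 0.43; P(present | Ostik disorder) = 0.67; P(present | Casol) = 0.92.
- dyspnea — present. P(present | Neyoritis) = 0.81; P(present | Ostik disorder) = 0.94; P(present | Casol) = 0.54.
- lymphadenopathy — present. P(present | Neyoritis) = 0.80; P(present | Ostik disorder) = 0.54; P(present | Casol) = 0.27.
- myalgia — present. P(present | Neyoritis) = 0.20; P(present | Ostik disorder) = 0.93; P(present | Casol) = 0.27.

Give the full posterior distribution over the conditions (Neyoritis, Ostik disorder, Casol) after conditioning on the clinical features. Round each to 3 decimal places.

0.082, 0.864, 0.054

By Bayes' rule with conditional independence, the unnormalized weight for each hypothesis is prior × ∏ likelihoods:
  Neyoritis: 0.26 × 0.43 × 0.81 × 0.80 × 0.20 = 0.014489
  Ostik disorder: 0.48 × 0.67 × 0.94 × 0.54 × 0.93 = 0.15182
  Casol: 0.26 × 0.92 × 0.54 × 0.27 × 0.27 = 0.0094163
Normalizing constant Z = 0.014489 + 0.15182 + 0.0094163 = 0.17572.
P(Neyoritis | evidence) = 0.014489 / 0.17572 ≈ 0.082
P(Ostik disorder | evidence) = 0.15182 / 0.17572 ≈ 0.864
P(Casol | evidence) = 0.0094163 / 0.17572 ≈ 0.054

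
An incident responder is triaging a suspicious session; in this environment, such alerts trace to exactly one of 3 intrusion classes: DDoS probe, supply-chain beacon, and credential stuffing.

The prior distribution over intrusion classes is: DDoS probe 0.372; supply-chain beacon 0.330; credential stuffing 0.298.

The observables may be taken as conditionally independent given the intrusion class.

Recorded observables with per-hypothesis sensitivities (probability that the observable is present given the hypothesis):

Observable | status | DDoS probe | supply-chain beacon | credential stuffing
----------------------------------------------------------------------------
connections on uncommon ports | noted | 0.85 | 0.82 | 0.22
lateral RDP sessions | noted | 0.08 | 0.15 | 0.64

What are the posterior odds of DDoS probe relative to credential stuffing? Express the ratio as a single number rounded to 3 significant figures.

Posterior odds equal prior odds times the likelihood ratio; only the two competing hypotheses matter.
  DDoS probe: 0.372 × 0.85 × 0.08 = 0.025296
  credential stuffing: 0.298 × 0.22 × 0.64 = 0.041958
Odds(DDoS probe : credential stuffing) = 0.025296 / 0.041958 ≈ 0.603.

0.603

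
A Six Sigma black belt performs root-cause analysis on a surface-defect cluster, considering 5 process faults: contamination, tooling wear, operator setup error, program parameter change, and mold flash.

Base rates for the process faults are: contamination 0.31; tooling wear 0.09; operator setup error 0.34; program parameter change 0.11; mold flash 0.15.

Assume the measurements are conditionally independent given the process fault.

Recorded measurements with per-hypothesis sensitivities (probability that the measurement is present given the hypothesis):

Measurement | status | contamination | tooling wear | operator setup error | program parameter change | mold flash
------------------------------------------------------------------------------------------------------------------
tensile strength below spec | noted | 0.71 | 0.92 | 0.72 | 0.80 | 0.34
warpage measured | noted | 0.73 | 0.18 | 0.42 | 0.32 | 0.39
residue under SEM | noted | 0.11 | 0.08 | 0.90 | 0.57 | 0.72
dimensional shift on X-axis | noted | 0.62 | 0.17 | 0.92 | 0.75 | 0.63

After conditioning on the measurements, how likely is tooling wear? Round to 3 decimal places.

Multiply each prior by the joint likelihood of the measurement pattern:
  contamination: 0.31 × 0.71 × 0.73 × 0.11 × 0.62 = 0.010958
  tooling wear: 0.09 × 0.92 × 0.18 × 0.08 × 0.17 = 0.00020269
  operator setup error: 0.34 × 0.72 × 0.42 × 0.90 × 0.92 = 0.085132
  program parameter change: 0.11 × 0.80 × 0.32 × 0.57 × 0.75 = 0.012038
  mold flash: 0.15 × 0.34 × 0.39 × 0.72 × 0.63 = 0.0090221
Marginal likelihood of the evidence = 0.11735.
P(tooling wear | evidence) = 0.00020269 / 0.11735 ≈ 0.002.

0.002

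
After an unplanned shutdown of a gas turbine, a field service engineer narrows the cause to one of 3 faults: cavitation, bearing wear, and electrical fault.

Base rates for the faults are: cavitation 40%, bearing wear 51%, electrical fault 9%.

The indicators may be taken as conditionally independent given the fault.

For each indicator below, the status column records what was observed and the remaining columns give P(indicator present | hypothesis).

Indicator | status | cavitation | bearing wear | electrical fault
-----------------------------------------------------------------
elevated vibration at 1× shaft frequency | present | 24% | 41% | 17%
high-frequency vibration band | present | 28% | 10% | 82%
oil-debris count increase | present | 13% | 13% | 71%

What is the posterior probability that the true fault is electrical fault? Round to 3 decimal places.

0.589

By Bayes' rule with conditional independence, the unnormalized weight for each hypothesis is prior × ∏ likelihoods:
  cavitation: 0.40 × 0.24 × 0.28 × 0.13 = 0.0034944
  bearing wear: 0.51 × 0.41 × 0.10 × 0.13 = 0.0027183
  electrical fault: 0.09 × 0.17 × 0.82 × 0.71 = 0.0089077
The unnormalized weights sum to 0.01512.
P(electrical fault | evidence) = 0.0089077 / 0.01512 ≈ 0.589.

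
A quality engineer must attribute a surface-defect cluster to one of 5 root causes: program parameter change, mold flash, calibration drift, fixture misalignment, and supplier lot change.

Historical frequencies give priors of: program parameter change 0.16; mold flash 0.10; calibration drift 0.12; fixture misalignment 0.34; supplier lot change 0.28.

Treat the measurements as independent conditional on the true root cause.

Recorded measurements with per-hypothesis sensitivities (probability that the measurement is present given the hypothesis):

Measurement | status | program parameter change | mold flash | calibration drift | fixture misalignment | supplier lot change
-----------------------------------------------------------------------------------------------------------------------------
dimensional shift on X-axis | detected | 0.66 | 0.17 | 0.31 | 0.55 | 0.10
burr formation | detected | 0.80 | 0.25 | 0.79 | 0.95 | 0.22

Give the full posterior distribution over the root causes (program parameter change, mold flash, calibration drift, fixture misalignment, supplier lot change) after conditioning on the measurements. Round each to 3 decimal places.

0.280, 0.014, 0.097, 0.588, 0.020

For each hypothesis, the unnormalized posterior weight is prior × product of the measurement likelihoods:
  program parameter change: 0.16 × 0.66 × 0.80 = 0.08448
  mold flash: 0.10 × 0.17 × 0.25 = 0.00425
  calibration drift: 0.12 × 0.31 × 0.79 = 0.029388
  fixture misalignment: 0.34 × 0.55 × 0.95 = 0.17765
  supplier lot change: 0.28 × 0.10 × 0.22 = 0.00616
Marginal likelihood of the evidence = 0.30193.
P(program parameter change | evidence) = 0.08448 / 0.30193 ≈ 0.280
P(mold flash | evidence) = 0.00425 / 0.30193 ≈ 0.014
P(calibration drift | evidence) = 0.029388 / 0.30193 ≈ 0.097
P(fixture misalignment | evidence) = 0.17765 / 0.30193 ≈ 0.588
P(supplier lot change | evidence) = 0.00616 / 0.30193 ≈ 0.020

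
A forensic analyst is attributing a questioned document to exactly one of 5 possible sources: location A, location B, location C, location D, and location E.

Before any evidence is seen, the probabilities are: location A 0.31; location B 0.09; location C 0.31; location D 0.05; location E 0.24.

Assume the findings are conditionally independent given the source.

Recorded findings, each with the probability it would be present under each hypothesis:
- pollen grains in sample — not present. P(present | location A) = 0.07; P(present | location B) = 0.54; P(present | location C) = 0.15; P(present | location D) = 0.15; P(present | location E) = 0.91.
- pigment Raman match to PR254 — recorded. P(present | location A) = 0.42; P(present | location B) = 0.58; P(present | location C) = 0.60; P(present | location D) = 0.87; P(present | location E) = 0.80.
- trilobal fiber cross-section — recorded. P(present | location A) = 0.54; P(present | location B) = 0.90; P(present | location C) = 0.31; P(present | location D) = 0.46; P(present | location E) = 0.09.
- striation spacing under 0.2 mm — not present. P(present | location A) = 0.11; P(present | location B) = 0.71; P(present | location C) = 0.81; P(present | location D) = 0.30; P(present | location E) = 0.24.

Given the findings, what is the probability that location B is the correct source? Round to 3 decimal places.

0.072

For each hypothesis, the unnormalized posterior weight is prior × product of the finding likelihoods (using 1 − P(present | H) for each absent finding):
  location A: 0.31 × (1 − 0.07) × 0.42 × 0.54 × (1 − 0.11) = 0.058194
  location B: 0.09 × (1 − 0.54) × 0.58 × 0.90 × (1 − 0.71) = 0.0062671
  location C: 0.31 × (1 − 0.15) × 0.60 × 0.31 × (1 − 0.81) = 0.0093121
  location D: 0.05 × (1 − 0.15) × 0.87 × 0.46 × (1 − 0.30) = 0.011906
  location E: 0.24 × (1 − 0.91) × 0.80 × 0.09 × (1 − 0.24) = 0.001182
Normalizing constant Z = 0.058194 + 0.0062671 + 0.0093121 + 0.011906 + 0.001182 = 0.086861.
P(location B | evidence) = 0.0062671 / 0.086861 ≈ 0.072.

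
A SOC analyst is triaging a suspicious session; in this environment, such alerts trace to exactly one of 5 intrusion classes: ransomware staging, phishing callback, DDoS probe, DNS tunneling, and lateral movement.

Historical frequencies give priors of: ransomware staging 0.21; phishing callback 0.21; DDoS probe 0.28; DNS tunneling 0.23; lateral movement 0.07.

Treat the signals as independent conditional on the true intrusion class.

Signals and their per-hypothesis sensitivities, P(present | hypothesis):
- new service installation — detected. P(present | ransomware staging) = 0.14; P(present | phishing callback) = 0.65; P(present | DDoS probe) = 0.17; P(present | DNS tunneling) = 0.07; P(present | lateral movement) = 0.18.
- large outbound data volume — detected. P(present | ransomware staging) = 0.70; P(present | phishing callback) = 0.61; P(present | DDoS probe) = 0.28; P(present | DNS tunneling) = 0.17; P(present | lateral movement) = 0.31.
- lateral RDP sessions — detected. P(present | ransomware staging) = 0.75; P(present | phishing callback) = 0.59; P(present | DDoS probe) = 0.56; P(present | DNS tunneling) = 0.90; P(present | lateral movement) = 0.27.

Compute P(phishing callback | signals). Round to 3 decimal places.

By Bayes' rule with conditional independence, the unnormalized weight for each hypothesis is prior × ∏ likelihoods:
  ransomware staging: 0.21 × 0.14 × 0.70 × 0.75 = 0.015435
  phishing callback: 0.21 × 0.65 × 0.61 × 0.59 = 0.049126
  DDoS probe: 0.28 × 0.17 × 0.28 × 0.56 = 0.0074637
  DNS tunneling: 0.23 × 0.07 × 0.17 × 0.90 = 0.0024633
  lateral movement: 0.07 × 0.18 × 0.31 × 0.27 = 0.0010546
Marginal likelihood of the evidence = 0.075543.
P(phishing callback | evidence) = 0.049126 / 0.075543 ≈ 0.650.

0.650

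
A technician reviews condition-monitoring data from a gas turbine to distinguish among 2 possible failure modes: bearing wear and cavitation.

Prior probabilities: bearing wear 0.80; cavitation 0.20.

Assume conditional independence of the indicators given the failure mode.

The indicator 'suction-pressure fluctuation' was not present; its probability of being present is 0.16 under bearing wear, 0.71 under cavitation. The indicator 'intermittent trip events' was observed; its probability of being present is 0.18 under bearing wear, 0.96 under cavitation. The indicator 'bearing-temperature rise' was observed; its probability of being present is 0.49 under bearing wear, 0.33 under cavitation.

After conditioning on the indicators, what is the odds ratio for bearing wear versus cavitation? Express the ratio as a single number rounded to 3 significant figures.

3.23

Posterior odds equal prior odds times the likelihood ratio; only the two competing hypotheses matter (using 1 − P(present | H) for each absent indicator).
  bearing wear: 0.80 × (1 − 0.16) × 0.18 × 0.49 = 0.05927
  cavitation: 0.20 × (1 − 0.71) × 0.96 × 0.33 = 0.018374
Odds(bearing wear : cavitation) = 0.05927 / 0.018374 ≈ 3.23.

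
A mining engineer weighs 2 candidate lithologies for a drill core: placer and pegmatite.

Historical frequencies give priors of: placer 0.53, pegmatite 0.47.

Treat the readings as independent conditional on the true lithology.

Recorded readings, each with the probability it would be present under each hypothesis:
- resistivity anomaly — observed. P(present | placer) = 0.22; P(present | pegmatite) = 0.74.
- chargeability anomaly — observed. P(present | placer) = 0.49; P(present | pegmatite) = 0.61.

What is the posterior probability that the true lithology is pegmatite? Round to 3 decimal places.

For each hypothesis, the unnormalized posterior weight is prior × product of the reading likelihoods:
  placer: 0.53 × 0.22 × 0.49 = 0.057134
  pegmatite: 0.47 × 0.74 × 0.61 = 0.21216
Normalizing constant Z = 0.057134 + 0.21216 = 0.26929.
P(pegmatite | evidence) = 0.21216 / 0.26929 ≈ 0.788.

0.788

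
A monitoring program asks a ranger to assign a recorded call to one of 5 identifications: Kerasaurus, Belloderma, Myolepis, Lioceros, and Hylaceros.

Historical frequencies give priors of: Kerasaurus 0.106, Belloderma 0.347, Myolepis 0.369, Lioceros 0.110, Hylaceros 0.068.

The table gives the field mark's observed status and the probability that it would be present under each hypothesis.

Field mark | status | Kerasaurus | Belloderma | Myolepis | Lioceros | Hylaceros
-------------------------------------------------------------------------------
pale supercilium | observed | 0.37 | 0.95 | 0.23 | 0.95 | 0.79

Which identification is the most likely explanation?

Belloderma

Multiply each prior by the likelihood of the field mark:
  Kerasaurus: 0.106 × 0.37 = 0.03922
  Belloderma: 0.347 × 0.95 = 0.32965
  Myolepis: 0.369 × 0.23 = 0.08487
  Lioceros: 0.110 × 0.95 = 0.1045
  Hylaceros: 0.068 × 0.79 = 0.05372
Marginal likelihood of the evidence = 0.61196.
P(Kerasaurus | evidence) ≈ 0.03922 / 0.61196 ≈ 0.064
P(Belloderma | evidence) ≈ 0.32965 / 0.61196 ≈ 0.539
P(Myolepis | evidence) ≈ 0.08487 / 0.61196 ≈ 0.139
P(Lioceros | evidence) ≈ 0.1045 / 0.61196 ≈ 0.171
P(Hylaceros | evidence) ≈ 0.05372 / 0.61196 ≈ 0.088
The largest is 0.539, so Belloderma is most probable.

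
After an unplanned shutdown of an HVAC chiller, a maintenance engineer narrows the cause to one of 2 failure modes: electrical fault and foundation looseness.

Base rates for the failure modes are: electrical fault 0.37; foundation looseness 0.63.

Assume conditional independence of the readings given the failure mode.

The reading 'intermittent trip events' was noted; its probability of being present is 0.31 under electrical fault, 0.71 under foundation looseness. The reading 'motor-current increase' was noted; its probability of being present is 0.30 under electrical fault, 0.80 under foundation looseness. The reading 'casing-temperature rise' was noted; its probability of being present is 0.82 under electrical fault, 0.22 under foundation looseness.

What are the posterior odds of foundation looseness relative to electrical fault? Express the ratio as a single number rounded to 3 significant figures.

2.79

The normalizing constant cancels in an odds ratio, so compute prior × likelihood for the two hypotheses only:
  foundation looseness: 0.63 × 0.71 × 0.80 × 0.22 = 0.078725
  electrical fault: 0.37 × 0.31 × 0.30 × 0.82 = 0.028216
Posterior odds = 0.078725 / 0.028216 ≈ 2.79.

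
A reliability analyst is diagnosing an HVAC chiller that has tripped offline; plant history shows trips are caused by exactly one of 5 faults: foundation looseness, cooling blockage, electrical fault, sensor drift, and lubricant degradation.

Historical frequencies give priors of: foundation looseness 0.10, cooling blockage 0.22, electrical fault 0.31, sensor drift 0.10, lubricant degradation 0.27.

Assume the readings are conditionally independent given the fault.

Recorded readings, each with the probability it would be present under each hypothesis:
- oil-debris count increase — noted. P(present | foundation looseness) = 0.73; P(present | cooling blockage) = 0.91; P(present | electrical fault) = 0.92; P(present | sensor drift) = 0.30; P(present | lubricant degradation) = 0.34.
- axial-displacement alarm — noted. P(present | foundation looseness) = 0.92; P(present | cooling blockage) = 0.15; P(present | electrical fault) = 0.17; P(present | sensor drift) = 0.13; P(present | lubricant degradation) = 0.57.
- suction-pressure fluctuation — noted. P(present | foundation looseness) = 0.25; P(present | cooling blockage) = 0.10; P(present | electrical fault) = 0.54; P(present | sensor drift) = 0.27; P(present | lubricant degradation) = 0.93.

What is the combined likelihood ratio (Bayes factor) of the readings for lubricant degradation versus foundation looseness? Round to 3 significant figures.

1.07

The Bayes factor is the ratio of the joint likelihoods of the reading pattern under the two hypotheses.
  lubricant degradation: 0.34 × 0.57 × 0.93 = 0.18023
  foundation looseness: 0.73 × 0.92 × 0.25 = 0.1679
Bayes factor = 0.18023 / 0.1679 ≈ 1.07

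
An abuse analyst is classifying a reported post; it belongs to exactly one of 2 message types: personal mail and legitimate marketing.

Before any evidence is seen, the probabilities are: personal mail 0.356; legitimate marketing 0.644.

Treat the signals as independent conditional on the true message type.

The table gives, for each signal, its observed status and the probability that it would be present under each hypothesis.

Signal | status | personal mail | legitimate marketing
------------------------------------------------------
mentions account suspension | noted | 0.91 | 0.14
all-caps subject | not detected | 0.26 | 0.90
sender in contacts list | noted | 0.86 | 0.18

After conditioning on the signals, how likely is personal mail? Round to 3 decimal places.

By Bayes' rule with conditional independence, the unnormalized weight for each hypothesis is prior × ∏ likelihoods (using 1 − P(present | H) for each absent signal):
  personal mail: 0.356 × 0.91 × (1 − 0.26) × 0.86 = 0.20617
  legitimate marketing: 0.644 × 0.14 × (1 − 0.90) × 0.18 = 0.0016229
Marginal likelihood of the evidence = 0.20779.
P(personal mail | evidence) = 0.20617 / 0.20779 ≈ 0.992.

0.992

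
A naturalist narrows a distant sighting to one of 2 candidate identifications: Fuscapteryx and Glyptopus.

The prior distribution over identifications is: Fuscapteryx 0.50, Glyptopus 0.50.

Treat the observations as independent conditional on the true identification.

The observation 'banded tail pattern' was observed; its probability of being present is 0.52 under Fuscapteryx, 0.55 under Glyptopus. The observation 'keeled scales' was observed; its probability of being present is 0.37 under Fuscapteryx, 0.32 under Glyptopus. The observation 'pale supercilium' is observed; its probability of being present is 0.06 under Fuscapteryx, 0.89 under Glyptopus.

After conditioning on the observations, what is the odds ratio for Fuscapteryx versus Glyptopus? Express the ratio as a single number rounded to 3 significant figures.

0.0737

Unnormalized posterior weight (prior times the observation likelihoods) for each of the two hypotheses:
  Fuscapteryx: 0.50 × 0.52 × 0.37 × 0.06 = 0.005772
  Glyptopus: 0.50 × 0.55 × 0.32 × 0.89 = 0.07832
Odds(Fuscapteryx : Glyptopus) = 0.005772 / 0.07832 ≈ 0.0737.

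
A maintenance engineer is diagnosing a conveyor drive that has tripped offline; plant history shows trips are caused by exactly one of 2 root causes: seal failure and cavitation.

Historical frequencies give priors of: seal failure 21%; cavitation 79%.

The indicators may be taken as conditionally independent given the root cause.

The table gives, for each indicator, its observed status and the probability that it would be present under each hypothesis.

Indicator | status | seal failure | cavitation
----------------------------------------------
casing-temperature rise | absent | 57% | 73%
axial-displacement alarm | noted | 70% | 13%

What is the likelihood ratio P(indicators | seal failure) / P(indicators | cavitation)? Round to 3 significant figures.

8.58

Joint likelihood of the indicator pattern under each hypothesis (using 1 − P(present | H) for each absent indicator):
  seal failure: (1 − 0.57) × 0.70 = 0.301
  cavitation: (1 − 0.73) × 0.13 = 0.0351
Bayes factor = 0.301 / 0.0351 ≈ 8.58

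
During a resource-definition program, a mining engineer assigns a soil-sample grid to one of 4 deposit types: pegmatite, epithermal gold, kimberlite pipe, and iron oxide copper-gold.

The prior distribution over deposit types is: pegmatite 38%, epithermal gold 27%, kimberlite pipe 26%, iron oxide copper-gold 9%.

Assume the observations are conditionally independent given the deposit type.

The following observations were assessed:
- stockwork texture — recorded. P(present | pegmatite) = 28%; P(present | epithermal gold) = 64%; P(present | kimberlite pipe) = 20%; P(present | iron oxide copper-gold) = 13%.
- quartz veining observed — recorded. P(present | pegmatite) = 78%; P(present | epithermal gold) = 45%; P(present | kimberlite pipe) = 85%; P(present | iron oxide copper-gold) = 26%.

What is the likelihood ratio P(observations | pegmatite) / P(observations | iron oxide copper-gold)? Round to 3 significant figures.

6.46

The Bayes factor is the ratio of the joint likelihoods of the evidence pattern under the two hypotheses.
  pegmatite: 0.28 × 0.78 = 0.2184
  iron oxide copper-gold: 0.13 × 0.26 = 0.0338
Bayes factor = 0.2184 / 0.0338 ≈ 6.46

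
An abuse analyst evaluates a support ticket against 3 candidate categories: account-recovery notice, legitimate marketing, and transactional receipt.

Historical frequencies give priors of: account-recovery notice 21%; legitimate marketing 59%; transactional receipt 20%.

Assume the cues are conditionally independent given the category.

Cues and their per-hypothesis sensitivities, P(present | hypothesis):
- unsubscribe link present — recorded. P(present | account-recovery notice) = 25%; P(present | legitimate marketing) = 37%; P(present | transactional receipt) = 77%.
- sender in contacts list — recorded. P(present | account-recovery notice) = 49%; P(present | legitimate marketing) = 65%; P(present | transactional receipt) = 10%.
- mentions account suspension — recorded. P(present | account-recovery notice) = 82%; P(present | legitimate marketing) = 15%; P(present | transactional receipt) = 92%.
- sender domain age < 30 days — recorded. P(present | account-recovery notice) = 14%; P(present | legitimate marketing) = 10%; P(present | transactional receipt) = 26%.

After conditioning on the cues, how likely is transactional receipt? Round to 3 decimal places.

0.420

For each hypothesis, the unnormalized posterior weight is prior × product of the cue likelihoods:
  account-recovery notice: 0.21 × 0.25 × 0.49 × 0.82 × 0.14 = 0.0029532
  legitimate marketing: 0.59 × 0.37 × 0.65 × 0.15 × 0.10 = 0.0021284
  transactional receipt: 0.20 × 0.77 × 0.10 × 0.92 × 0.26 = 0.0036837
The unnormalized weights sum to 0.0087653.
P(transactional receipt | evidence) = 0.0036837 / 0.0087653 ≈ 0.420.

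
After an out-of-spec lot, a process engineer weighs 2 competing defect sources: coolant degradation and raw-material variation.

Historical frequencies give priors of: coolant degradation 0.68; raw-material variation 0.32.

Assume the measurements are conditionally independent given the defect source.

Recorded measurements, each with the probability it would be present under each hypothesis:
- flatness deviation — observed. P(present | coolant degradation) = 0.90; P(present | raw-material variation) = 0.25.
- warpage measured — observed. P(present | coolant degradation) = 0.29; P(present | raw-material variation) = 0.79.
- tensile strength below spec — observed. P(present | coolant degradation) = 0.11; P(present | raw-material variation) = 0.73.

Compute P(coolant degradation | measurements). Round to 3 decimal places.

0.297

By Bayes' rule with conditional independence, the unnormalized weight for each hypothesis is prior × ∏ likelihoods:
  coolant degradation: 0.68 × 0.90 × 0.29 × 0.11 = 0.019523
  raw-material variation: 0.32 × 0.25 × 0.79 × 0.73 = 0.046136
Marginal likelihood of the evidence = 0.065659.
P(coolant degradation | evidence) = 0.019523 / 0.065659 ≈ 0.297.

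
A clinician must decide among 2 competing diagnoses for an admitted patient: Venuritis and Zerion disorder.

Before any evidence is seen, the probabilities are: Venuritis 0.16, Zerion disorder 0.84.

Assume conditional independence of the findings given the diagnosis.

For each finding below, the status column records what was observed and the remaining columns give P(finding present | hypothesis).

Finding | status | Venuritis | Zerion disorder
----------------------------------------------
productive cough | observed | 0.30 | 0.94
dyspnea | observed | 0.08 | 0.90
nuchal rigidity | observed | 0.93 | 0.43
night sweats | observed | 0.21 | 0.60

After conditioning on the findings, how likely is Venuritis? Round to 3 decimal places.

0.004

By Bayes' rule with conditional independence, the unnormalized weight for each hypothesis is prior × ∏ likelihoods:
  Venuritis: 0.16 × 0.30 × 0.08 × 0.93 × 0.21 = 0.00074995
  Zerion disorder: 0.84 × 0.94 × 0.90 × 0.43 × 0.60 = 0.18335
Marginal likelihood of the evidence = 0.1841.
P(Venuritis | evidence) = 0.00074995 / 0.1841 ≈ 0.004.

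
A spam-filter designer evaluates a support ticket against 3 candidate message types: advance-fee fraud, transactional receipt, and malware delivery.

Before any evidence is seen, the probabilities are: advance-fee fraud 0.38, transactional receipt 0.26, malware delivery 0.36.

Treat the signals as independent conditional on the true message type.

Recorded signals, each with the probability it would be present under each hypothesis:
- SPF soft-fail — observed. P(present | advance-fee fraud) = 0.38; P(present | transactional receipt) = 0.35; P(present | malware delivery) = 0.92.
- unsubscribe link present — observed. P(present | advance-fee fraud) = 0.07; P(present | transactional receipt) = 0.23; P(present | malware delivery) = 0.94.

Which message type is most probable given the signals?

By Bayes' rule with conditional independence, the unnormalized weight for each hypothesis is prior × ∏ likelihoods:
  advance-fee fraud: 0.38 × 0.38 × 0.07 = 0.010108
  transactional receipt: 0.26 × 0.35 × 0.23 = 0.02093
  malware delivery: 0.36 × 0.92 × 0.94 = 0.31133
Marginal likelihood of the evidence = 0.34237.
P(advance-fee fraud | evidence) ≈ 0.010108 / 0.34237 ≈ 0.030
P(transactional receipt | evidence) ≈ 0.02093 / 0.34237 ≈ 0.061
P(malware delivery | evidence) ≈ 0.31133 / 0.34237 ≈ 0.909
The largest is 0.909, so malware delivery is most probable.

malware delivery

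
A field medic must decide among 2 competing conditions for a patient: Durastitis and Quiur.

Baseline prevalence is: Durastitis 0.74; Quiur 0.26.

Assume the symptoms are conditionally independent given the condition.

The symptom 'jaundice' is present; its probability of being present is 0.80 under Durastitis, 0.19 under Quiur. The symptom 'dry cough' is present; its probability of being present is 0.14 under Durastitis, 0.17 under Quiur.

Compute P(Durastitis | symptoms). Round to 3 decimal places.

0.908

By Bayes' rule with conditional independence, the unnormalized weight for each hypothesis is prior × ∏ likelihoods:
  Durastitis: 0.74 × 0.80 × 0.14 = 0.08288
  Quiur: 0.26 × 0.19 × 0.17 = 0.008398
Marginal likelihood of the evidence = 0.091278.
P(Durastitis | evidence) = 0.08288 / 0.091278 ≈ 0.908.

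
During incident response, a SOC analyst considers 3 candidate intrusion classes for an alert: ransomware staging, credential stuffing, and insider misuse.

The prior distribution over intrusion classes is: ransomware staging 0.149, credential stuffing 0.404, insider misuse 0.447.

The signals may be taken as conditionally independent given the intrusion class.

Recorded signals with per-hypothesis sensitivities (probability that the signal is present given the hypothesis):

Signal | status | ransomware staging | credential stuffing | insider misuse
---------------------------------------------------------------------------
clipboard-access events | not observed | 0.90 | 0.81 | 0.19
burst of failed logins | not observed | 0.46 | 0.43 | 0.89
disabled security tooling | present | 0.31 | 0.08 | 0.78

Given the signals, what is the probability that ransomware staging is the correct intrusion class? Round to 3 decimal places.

Multiply each prior by the joint likelihood of the signal pattern (using 1 − P(present | H) for each absent signal):
  ransomware staging: 0.149 × (1 − 0.90) × (1 − 0.46) × 0.31 = 0.0024943
  credential stuffing: 0.404 × (1 − 0.81) × (1 − 0.43) × 0.08 = 0.0035003
  insider misuse: 0.447 × (1 − 0.19) × (1 − 0.89) × 0.78 = 0.031066
Normalizing constant Z = 0.0024943 + 0.0035003 + 0.031066 = 0.03706.
P(ransomware staging | evidence) = 0.0024943 / 0.03706 ≈ 0.067.

0.067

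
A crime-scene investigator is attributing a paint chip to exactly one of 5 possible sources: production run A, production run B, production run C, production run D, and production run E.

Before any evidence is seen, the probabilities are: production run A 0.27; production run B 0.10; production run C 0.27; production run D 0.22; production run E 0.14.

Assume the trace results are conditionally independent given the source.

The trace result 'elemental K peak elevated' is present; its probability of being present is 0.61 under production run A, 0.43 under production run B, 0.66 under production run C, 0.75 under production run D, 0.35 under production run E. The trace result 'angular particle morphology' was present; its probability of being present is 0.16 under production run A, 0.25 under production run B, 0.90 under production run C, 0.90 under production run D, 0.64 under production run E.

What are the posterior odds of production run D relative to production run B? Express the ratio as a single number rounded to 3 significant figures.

13.8

Unnormalized posterior weight (prior times the trace result likelihoods) for each of the two hypotheses:
  production run D: 0.22 × 0.75 × 0.90 = 0.1485
  production run B: 0.10 × 0.43 × 0.25 = 0.01075
Odds(production run D : production run B) = 0.1485 / 0.01075 ≈ 13.8.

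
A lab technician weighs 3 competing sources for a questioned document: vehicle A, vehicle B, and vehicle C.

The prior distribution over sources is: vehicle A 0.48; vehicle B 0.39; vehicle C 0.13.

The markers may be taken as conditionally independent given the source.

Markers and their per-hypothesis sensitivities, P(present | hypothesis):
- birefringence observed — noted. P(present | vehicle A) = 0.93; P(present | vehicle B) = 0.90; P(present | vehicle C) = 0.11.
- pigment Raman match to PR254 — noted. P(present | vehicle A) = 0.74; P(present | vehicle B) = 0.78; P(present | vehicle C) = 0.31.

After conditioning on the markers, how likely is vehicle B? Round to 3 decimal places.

0.450

Multiply each prior by the joint likelihood of the marker pattern:
  vehicle A: 0.48 × 0.93 × 0.74 = 0.33034
  vehicle B: 0.39 × 0.90 × 0.78 = 0.27378
  vehicle C: 0.13 × 0.11 × 0.31 = 0.004433
The unnormalized weights sum to 0.60855.
P(vehicle B | evidence) = 0.27378 / 0.60855 ≈ 0.450.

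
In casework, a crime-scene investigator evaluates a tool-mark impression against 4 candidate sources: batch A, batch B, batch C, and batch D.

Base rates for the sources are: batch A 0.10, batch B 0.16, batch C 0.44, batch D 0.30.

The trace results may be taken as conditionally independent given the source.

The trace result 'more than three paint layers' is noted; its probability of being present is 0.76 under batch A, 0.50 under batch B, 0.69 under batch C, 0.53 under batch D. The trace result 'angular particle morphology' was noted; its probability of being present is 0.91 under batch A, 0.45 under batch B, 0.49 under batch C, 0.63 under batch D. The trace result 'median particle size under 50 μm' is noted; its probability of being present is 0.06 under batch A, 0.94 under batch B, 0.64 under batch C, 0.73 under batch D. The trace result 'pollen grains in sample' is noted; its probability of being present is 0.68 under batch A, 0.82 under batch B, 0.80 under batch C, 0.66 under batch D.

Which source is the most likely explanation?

Multiply each prior by the joint likelihood of the trace result pattern:
  batch A: 0.10 × 0.76 × 0.91 × 0.06 × 0.68 = 0.0028217
  batch B: 0.16 × 0.50 × 0.45 × 0.94 × 0.82 = 0.027749
  batch C: 0.44 × 0.69 × 0.49 × 0.64 × 0.80 = 0.076167
  batch D: 0.30 × 0.53 × 0.63 × 0.73 × 0.66 = 0.048262
Marginal likelihood of the evidence = 0.155.
P(batch A | evidence) ≈ 0.0028217 / 0.155 ≈ 0.018
P(batch B | evidence) ≈ 0.027749 / 0.155 ≈ 0.179
P(batch C | evidence) ≈ 0.076167 / 0.155 ≈ 0.491
P(batch D | evidence) ≈ 0.048262 / 0.155 ≈ 0.311
The largest is 0.491, so batch C is most probable.

batch C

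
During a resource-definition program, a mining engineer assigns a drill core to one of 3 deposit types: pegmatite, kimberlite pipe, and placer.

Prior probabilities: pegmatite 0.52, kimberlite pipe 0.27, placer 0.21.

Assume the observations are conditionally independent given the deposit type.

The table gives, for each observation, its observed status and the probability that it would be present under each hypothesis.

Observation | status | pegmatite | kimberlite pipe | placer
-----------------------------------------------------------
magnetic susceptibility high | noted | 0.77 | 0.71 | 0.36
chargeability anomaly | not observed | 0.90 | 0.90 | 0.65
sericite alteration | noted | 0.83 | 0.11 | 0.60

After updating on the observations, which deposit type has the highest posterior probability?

pegmatite

For each hypothesis, the unnormalized posterior weight is prior × product of the observation likelihoods (using 1 − P(present | H) for each absent observation):
  pegmatite: 0.52 × 0.77 × (1 − 0.90) × 0.83 = 0.033233
  kimberlite pipe: 0.27 × 0.71 × (1 − 0.90) × 0.11 = 0.0021087
  placer: 0.21 × 0.36 × (1 − 0.65) × 0.60 = 0.015876
Marginal likelihood of the evidence = 0.051218.
P(pegmatite | evidence) ≈ 0.033233 / 0.051218 ≈ 0.649
P(kimberlite pipe | evidence) ≈ 0.0021087 / 0.051218 ≈ 0.041
P(placer | evidence) ≈ 0.015876 / 0.051218 ≈ 0.310
The largest is 0.649, so pegmatite is most probable.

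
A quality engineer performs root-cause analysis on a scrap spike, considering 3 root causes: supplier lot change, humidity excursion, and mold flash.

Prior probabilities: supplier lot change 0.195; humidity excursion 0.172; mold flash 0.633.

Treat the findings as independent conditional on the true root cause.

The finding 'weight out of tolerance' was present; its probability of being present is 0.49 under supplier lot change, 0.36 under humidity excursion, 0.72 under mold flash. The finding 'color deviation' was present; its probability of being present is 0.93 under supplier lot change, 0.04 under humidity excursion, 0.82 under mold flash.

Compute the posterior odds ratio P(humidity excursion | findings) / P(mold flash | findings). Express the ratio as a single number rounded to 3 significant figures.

Unnormalized posterior weight (prior times the finding likelihoods) for each of the two hypotheses:
  humidity excursion: 0.172 × 0.36 × 0.04 = 0.0024768
  mold flash: 0.633 × 0.72 × 0.82 = 0.37372
Odds(humidity excursion : mold flash) = 0.0024768 / 0.37372 ≈ 0.00663.

0.00663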